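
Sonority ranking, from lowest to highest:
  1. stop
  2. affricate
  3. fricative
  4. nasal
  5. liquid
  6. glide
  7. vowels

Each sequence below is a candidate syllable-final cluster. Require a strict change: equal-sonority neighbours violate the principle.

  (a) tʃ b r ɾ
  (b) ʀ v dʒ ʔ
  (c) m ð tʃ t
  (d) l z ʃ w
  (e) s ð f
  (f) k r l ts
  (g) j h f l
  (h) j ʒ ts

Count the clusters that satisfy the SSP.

3

(a) 2-1-5-5 → violates
(b) 5-3-2-1 → obeys
(c) 4-3-2-1 → obeys
(d) 5-3-3-6 → violates
(e) 3-3-3 → violates
(f) 1-5-5-2 → violates
(g) 6-3-3-5 → violates
(h) 6-3-2 → obeys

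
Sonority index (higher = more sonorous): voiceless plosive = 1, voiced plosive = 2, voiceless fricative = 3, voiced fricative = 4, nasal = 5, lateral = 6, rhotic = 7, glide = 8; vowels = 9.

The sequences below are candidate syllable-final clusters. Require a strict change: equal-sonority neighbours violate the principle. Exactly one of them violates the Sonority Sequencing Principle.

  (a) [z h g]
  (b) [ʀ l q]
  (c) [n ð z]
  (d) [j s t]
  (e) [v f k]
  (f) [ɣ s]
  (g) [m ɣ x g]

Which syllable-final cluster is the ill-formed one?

(a) sonority 4-3-2: well-formed.
(b) sonority 7-6-1: well-formed.
(c) sonority 5-4-4: ill-formed.
(d) sonority 8-3-1: well-formed.
(e) sonority 4-3-1: well-formed.
(f) sonority 4-3: well-formed.
(g) sonority 5-4-3-2: well-formed.

c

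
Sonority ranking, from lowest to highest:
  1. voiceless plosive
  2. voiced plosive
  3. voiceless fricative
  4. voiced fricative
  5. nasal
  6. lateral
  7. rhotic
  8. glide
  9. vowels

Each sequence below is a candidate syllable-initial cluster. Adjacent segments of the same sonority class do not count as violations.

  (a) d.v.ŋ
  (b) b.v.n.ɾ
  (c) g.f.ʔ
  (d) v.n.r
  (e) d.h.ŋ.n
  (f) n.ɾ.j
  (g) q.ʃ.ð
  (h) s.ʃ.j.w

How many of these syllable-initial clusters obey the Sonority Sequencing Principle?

(a) d.v.ŋ: profile 2-4-5 — obeys.
(b) b.v.n.ɾ: profile 2-4-5-7 — obeys.
(c) g.f.ʔ: profile 2-3-1 — violates.
(d) v.n.r: profile 4-5-7 — obeys.
(e) d.h.ŋ.n: profile 2-3-5-5 — obeys.
(f) n.ɾ.j: profile 5-7-8 — obeys.
(g) q.ʃ.ð: profile 1-3-4 — obeys.
(h) s.ʃ.j.w: profile 3-3-8-8 — obeys.

7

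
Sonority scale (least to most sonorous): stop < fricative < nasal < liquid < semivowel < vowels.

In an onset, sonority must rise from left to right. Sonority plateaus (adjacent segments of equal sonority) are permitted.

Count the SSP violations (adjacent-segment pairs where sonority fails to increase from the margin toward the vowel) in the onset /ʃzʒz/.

/ʃ/ is a fricative (sonority 2).
/z/ is a fricative (sonority 2).
/ʒ/ is a fricative (sonority 2).
/z/ is a fricative (sonority 2).
/ʃ/→/z/: 2→2 (plateau, allowed) — ok.
/z/→/ʒ/: 2→2 (plateau, allowed) — ok.
/ʒ/→/z/: 2→2 (plateau, allowed) — ok.

0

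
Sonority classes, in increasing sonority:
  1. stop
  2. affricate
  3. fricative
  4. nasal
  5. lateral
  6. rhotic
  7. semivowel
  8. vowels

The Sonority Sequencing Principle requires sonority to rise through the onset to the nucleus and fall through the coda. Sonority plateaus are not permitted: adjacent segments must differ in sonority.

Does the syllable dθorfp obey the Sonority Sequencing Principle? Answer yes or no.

Onset: /d/ is a stop (sonority 1), /θ/ is a fricative (sonority 3); then the nucleus /o/ (sonority 8).
Onset profile 1-3-8 — rises to the nucleus.
Coda: /r/ is a rhotic (sonority 6), /f/ is a fricative (sonority 3), /p/ is a stop (sonority 1).
Coda profile 8-6-3-1 — falls from the nucleus.

yes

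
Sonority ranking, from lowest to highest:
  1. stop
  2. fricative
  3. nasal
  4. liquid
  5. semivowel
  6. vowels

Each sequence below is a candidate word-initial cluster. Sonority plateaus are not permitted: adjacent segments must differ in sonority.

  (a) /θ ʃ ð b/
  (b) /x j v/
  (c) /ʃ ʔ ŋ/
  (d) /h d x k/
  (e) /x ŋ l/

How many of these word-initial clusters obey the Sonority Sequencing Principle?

(a) 2-2-2-1 → violates
(b) 2-5-2 → violates
(c) 2-1-3 → violates
(d) 2-1-2-1 → violates
(e) 2-3-4 → obeys

1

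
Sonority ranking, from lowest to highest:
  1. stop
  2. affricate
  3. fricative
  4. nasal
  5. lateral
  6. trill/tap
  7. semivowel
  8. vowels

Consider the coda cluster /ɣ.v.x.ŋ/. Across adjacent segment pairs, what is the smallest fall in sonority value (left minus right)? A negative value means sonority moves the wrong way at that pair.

-1

/ɣ/: fricative = 3.
/v/: fricative = 3.
/x/: fricative = 3.
/ŋ/: nasal = 4.
/ɣ/→/v/: change +0.
/v/→/x/: change +0.
/x/→/ŋ/: change -1.
Minimum = -1.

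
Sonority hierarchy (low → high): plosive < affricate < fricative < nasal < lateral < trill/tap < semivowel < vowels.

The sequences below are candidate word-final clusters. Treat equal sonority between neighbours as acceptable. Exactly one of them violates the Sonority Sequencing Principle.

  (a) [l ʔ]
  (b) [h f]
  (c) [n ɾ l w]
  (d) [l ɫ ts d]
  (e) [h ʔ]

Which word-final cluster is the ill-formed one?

c

(a) sonority 5-1: well-formed.
(b) sonority 3-3: well-formed.
(c) sonority 4-6-5-7: ill-formed.
(d) sonority 5-5-2-1: well-formed.
(e) sonority 3-1: well-formed.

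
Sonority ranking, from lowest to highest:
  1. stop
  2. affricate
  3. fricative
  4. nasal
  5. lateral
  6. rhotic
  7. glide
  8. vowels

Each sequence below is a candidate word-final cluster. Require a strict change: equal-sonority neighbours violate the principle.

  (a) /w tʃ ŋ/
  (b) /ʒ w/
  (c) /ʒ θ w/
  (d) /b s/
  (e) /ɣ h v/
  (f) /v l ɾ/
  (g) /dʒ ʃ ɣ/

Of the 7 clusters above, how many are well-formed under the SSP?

(a) sonority 7-2-4: ill-formed.
(b) sonority 3-7: ill-formed.
(c) sonority 3-3-7: ill-formed.
(d) sonority 1-3: ill-formed.
(e) sonority 3-3-3: ill-formed.
(f) sonority 3-5-6: ill-formed.
(g) sonority 2-3-3: ill-formed.

0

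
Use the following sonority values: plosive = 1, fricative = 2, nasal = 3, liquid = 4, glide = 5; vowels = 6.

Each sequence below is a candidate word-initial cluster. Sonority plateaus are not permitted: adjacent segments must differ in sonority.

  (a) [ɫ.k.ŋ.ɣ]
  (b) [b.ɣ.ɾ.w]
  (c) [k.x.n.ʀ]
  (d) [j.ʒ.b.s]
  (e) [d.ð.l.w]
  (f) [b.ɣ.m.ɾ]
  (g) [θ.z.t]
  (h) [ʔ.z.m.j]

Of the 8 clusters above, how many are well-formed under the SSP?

(a) [ɫ.k.ŋ.ɣ]: profile 4-1-3-2 — violates.
(b) [b.ɣ.ɾ.w]: profile 1-2-4-5 — obeys.
(c) [k.x.n.ʀ]: profile 1-2-3-4 — obeys.
(d) [j.ʒ.b.s]: profile 5-2-1-2 — violates.
(e) [d.ð.l.w]: profile 1-2-4-5 — obeys.
(f) [b.ɣ.m.ɾ]: profile 1-2-3-4 — obeys.
(g) [θ.z.t]: profile 2-2-1 — violates.
(h) [ʔ.z.m.j]: profile 1-2-3-5 — obeys.

5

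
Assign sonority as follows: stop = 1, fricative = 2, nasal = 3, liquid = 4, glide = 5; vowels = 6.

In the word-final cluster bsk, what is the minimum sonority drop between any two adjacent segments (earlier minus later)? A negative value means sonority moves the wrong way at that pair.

-1

/b/ — stop, sonority 1.
/s/ — fricative, sonority 2.
/k/ — stop, sonority 1.
/b/→/s/: change -1.
/s/→/k/: change +1.
Minimum = -1.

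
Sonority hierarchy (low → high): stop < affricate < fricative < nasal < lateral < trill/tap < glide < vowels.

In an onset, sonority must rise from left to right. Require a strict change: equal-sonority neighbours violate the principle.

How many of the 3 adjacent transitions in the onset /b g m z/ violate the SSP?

/b/ is a stop (sonority 1).
/g/ is a stop (sonority 1).
/m/ is a nasal (sonority 4).
/z/ is a fricative (sonority 3).
/b/→/g/: 1→1 (plateau) — violation.
/g/→/m/: 1→4 (rises) — ok.
/m/→/z/: 4→3 (does not rise) — violation.

2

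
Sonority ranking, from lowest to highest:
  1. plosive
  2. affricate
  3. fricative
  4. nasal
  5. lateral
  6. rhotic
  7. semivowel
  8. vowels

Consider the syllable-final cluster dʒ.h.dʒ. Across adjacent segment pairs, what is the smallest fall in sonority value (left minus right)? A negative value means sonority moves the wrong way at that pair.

/dʒ/ is an affricate (sonority 2).
/h/ is a fricative (sonority 3).
/dʒ/ is an affricate (sonority 2).
/dʒ/→/h/: change -1.
/h/→/dʒ/: change +1.
Minimum = -1.

-1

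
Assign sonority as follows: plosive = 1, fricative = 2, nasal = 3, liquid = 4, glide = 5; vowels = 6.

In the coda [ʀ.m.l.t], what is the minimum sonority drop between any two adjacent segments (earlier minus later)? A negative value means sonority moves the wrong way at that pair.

/ʀ/: liquid = 4.
/m/: nasal = 3.
/l/: liquid = 4.
/t/: plosive = 1.
/ʀ/→/m/: change +1.
/m/→/l/: change -1.
/l/→/t/: change +3.
Minimum = -1.

-1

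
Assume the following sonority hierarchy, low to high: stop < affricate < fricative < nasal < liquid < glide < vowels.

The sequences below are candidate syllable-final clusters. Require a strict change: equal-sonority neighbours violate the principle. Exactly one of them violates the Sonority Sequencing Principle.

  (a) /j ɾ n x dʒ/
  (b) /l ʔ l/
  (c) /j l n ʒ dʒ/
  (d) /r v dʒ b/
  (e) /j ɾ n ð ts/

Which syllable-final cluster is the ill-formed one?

(a) sonority 6-5-4-3-2: well-formed.
(b) sonority 5-1-5: ill-formed.
(c) sonority 6-5-4-3-2: well-formed.
(d) sonority 5-3-2-1: well-formed.
(e) sonority 6-5-4-3-2: well-formed.

b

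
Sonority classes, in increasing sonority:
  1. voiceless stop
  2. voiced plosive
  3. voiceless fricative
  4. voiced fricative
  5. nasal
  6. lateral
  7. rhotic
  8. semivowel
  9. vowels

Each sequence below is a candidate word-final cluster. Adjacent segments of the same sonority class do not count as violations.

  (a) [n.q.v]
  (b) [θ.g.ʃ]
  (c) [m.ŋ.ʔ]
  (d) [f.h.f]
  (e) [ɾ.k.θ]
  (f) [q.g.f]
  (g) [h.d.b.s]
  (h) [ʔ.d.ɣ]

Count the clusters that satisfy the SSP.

2

(a) 5-1-4 → violates
(b) 3-2-3 → violates
(c) 5-5-1 → obeys
(d) 3-3-3 → obeys
(e) 7-1-3 → violates
(f) 1-2-3 → violates
(g) 3-2-2-3 → violates
(h) 1-2-4 → violates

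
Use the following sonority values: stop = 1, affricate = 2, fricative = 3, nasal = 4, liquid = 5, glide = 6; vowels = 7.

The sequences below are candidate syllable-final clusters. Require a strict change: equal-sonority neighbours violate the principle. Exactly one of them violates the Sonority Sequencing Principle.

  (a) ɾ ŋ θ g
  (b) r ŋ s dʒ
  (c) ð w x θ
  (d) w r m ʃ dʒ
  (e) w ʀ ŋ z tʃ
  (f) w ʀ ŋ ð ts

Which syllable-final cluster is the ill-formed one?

c

(a) sonority 5-4-3-1: well-formed.
(b) sonority 5-4-3-2: well-formed.
(c) sonority 3-6-3-3: ill-formed.
(d) sonority 6-5-4-3-2: well-formed.
(e) sonority 6-5-4-3-2: well-formed.
(f) sonority 6-5-4-3-2: well-formed.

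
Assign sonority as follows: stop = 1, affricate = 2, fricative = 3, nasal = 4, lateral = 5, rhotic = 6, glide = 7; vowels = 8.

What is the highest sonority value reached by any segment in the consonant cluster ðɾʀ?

/ð/ — fricative, sonority 3.
/ɾ/ — rhotic, sonority 6.
/ʀ/ — rhotic, sonority 6.
The maximum is 6.

6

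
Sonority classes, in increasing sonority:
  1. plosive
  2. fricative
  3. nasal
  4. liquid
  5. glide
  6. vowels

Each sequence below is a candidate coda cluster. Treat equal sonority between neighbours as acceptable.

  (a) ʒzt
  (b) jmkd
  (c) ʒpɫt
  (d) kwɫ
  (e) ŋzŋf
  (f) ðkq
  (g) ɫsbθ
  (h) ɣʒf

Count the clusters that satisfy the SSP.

4

(a) sonority 2-2-1: well-formed.
(b) sonority 5-3-1-1: well-formed.
(c) sonority 2-1-4-1: ill-formed.
(d) sonority 1-5-4: ill-formed.
(e) sonority 3-2-3-2: ill-formed.
(f) sonority 2-1-1: well-formed.
(g) sonority 4-2-1-2: ill-formed.
(h) sonority 2-2-2: well-formed.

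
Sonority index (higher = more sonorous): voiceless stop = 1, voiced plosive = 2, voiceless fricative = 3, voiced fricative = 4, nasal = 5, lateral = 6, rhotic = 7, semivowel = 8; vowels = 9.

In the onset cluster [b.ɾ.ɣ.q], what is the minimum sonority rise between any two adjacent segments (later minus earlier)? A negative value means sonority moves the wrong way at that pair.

/b/ — voiced plosive, sonority 2.
/ɾ/ — rhotic, sonority 7.
/ɣ/ — voiced fricative, sonority 4.
/q/ — voiceless stop, sonority 1.
/b/→/ɾ/: change +5.
/ɾ/→/ɣ/: change -3.
/ɣ/→/q/: change -3.
Minimum = -3.

-3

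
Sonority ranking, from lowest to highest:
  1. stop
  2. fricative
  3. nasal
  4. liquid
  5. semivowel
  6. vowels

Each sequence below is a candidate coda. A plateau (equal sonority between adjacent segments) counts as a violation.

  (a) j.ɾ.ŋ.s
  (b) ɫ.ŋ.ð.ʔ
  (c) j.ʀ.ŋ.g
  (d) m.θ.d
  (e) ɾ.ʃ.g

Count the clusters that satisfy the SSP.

5

(a) j.ɾ.ŋ.s: profile 5-4-3-2 — obeys.
(b) ɫ.ŋ.ð.ʔ: profile 4-3-2-1 — obeys.
(c) j.ʀ.ŋ.g: profile 5-4-3-1 — obeys.
(d) m.θ.d: profile 3-2-1 — obeys.
(e) ɾ.ʃ.g: profile 4-2-1 — obeys.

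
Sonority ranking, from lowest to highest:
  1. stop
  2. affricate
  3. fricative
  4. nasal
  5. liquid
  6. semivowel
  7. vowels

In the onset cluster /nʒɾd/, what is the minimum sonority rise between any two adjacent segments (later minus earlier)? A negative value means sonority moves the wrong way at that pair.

-4

/n/ — nasal, sonority 4.
/ʒ/ — fricative, sonority 3.
/ɾ/ — liquid, sonority 5.
/d/ — stop, sonority 1.
/n/→/ʒ/: change -1.
/ʒ/→/ɾ/: change +2.
/ɾ/→/d/: change -4.
Minimum = -4.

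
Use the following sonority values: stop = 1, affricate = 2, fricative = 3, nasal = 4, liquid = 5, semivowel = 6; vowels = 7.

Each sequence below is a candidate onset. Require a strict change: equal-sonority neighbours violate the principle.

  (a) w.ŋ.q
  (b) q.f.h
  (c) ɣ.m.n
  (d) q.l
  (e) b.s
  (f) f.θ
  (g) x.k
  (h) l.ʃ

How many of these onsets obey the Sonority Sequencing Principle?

(a) sonority 6-4-1: ill-formed.
(b) sonority 1-3-3: ill-formed.
(c) sonority 3-4-4: ill-formed.
(d) sonority 1-5: well-formed.
(e) sonority 1-3: well-formed.
(f) sonority 3-3: ill-formed.
(g) sonority 3-1: ill-formed.
(h) sonority 5-3: ill-formed.

2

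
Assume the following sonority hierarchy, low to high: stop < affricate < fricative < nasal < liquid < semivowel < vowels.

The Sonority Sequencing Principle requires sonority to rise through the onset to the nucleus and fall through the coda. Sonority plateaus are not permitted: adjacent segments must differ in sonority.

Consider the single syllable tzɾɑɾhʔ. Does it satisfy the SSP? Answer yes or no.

yes

Onset: /t/ is a stop (sonority 1), /z/ is a fricative (sonority 3), /ɾ/ is a liquid (sonority 5); then the nucleus /ɑ/ (sonority 7).
Onset profile 1-3-5-7 — rises to the nucleus.
Coda: /ɾ/ is a liquid (sonority 5), /h/ is a fricative (sonority 3), /ʔ/ is a stop (sonority 1).
Coda profile 7-5-3-1 — falls from the nucleus.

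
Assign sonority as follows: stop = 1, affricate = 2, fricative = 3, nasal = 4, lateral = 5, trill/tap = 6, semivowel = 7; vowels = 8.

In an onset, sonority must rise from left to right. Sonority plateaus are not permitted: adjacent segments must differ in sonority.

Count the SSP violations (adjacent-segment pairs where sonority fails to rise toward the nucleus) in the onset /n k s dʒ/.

/n/: nasal = 4.
/k/: stop = 1.
/s/: fricative = 3.
/dʒ/: affricate = 2.
/n/→/k/: 4→1 (does not rise) — violation.
/k/→/s/: 1→3 (rises) — ok.
/s/→/dʒ/: 3→2 (does not rise) — violation.

2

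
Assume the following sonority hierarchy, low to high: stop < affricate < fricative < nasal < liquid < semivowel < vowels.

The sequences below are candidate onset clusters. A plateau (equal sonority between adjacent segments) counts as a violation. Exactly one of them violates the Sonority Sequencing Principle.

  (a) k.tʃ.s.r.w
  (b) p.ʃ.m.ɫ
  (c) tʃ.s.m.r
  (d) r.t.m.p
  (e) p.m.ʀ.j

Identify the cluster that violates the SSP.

(a) k.tʃ.s.r.w: profile 1-2-3-5-6 — obeys.
(b) p.ʃ.m.ɫ: profile 1-3-4-5 — obeys.
(c) tʃ.s.m.r: profile 2-3-4-5 — obeys.
(d) r.t.m.p: profile 5-1-4-1 — violates.
(e) p.m.ʀ.j: profile 1-4-5-6 — obeys.

d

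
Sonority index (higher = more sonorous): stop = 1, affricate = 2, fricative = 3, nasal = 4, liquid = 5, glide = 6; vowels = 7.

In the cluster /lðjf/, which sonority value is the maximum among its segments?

/l/ is a liquid (sonority 5).
/ð/ is a fricative (sonority 3).
/j/ is a glide (sonority 6).
/f/ is a fricative (sonority 3).
The maximum is 6.

6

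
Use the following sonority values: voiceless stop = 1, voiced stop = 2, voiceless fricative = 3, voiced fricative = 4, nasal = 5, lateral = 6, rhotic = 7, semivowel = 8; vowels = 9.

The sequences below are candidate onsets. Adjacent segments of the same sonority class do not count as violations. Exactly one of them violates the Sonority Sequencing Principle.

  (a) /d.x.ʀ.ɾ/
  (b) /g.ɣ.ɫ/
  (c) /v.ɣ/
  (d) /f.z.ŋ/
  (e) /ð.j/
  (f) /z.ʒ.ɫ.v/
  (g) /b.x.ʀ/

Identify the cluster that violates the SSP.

(a) /d.x.ʀ.ɾ/: profile 2-3-7-7 — obeys.
(b) /g.ɣ.ɫ/: profile 2-4-6 — obeys.
(c) /v.ɣ/: profile 4-4 — obeys.
(d) /f.z.ŋ/: profile 3-4-5 — obeys.
(e) /ð.j/: profile 4-8 — obeys.
(f) /z.ʒ.ɫ.v/: profile 4-4-6-4 — violates.
(g) /b.x.ʀ/: profile 2-3-7 — obeys.

f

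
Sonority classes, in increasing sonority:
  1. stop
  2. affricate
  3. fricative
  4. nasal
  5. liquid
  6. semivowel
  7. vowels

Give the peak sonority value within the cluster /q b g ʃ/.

3

/q/: stop = 1.
/b/: stop = 1.
/g/: stop = 1.
/ʃ/: fricative = 3.
The maximum is 3.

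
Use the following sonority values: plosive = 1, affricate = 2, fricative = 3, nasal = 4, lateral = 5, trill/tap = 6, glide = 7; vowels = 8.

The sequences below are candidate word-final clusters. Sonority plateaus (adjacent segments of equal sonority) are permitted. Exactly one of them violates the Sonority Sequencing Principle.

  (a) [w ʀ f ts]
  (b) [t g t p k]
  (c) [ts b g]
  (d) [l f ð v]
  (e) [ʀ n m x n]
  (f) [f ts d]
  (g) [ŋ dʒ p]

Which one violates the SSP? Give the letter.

(a) sonority 7-6-3-2: well-formed.
(b) sonority 1-1-1-1-1: well-formed.
(c) sonority 2-1-1: well-formed.
(d) sonority 5-3-3-3: well-formed.
(e) sonority 6-4-4-3-4: ill-formed.
(f) sonority 3-2-1: well-formed.
(g) sonority 4-2-1: well-formed.

e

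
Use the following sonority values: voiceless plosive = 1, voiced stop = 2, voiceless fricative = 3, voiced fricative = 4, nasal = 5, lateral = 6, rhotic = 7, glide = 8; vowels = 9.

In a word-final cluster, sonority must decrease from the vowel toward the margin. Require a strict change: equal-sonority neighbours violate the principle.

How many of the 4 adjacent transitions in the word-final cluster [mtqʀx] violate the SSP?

/m/ — nasal, sonority 5.
/t/ — voiceless plosive, sonority 1.
/q/ — voiceless plosive, sonority 1.
/ʀ/ — rhotic, sonority 7.
/x/ — voiceless fricative, sonority 3.
/m/→/t/: 5→1 (falls) — ok.
/t/→/q/: 1→1 (plateau) — violation.
/q/→/ʀ/: 1→7 (does not fall) — violation.
/ʀ/→/x/: 7→3 (falls) — ok.

2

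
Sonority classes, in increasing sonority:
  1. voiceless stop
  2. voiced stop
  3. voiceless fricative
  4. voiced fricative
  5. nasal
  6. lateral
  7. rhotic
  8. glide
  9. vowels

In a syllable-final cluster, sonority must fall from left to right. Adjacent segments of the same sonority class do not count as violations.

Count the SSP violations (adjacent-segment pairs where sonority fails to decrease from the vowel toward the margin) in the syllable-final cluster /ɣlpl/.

/ɣ/ is a voiced fricative (sonority 4).
/l/ is a lateral (sonority 6).
/p/ is a voiceless stop (sonority 1).
/l/ is a lateral (sonority 6).
/ɣ/→/l/: 4→6 (does not fall) — violation.
/l/→/p/: 6→1 (falls) — ok.
/p/→/l/: 1→6 (does not fall) — violation.

2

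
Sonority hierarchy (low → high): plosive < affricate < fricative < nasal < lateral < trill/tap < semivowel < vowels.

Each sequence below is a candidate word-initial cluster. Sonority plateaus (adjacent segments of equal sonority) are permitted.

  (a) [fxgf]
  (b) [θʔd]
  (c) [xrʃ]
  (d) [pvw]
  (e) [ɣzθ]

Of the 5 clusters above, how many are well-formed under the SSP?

2

(a) sonority 3-3-1-3: ill-formed.
(b) sonority 3-1-1: ill-formed.
(c) sonority 3-6-3: ill-formed.
(d) sonority 1-3-7: well-formed.
(e) sonority 3-3-3: well-formed.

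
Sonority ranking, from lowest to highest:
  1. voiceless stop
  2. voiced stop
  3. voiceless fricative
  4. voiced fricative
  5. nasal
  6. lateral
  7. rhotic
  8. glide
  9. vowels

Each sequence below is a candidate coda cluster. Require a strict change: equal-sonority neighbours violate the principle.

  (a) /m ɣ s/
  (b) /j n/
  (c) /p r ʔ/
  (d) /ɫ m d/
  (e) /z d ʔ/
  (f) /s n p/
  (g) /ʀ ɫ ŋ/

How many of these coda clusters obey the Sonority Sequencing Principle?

(a) sonority 5-4-3: well-formed.
(b) sonority 8-5: well-formed.
(c) sonority 1-7-1: ill-formed.
(d) sonority 6-5-2: well-formed.
(e) sonority 4-2-1: well-formed.
(f) sonority 3-5-1: ill-formed.
(g) sonority 7-6-5: well-formed.

5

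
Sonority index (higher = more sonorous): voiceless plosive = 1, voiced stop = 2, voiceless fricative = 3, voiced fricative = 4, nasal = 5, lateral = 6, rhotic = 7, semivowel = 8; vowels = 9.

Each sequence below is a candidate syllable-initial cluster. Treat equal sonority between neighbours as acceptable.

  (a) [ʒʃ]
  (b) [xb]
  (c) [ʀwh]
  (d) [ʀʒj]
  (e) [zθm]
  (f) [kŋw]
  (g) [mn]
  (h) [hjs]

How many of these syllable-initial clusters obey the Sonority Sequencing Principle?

2

(a) sonority 4-3: ill-formed.
(b) sonority 3-2: ill-formed.
(c) sonority 7-8-3: ill-formed.
(d) sonority 7-4-8: ill-formed.
(e) sonority 4-3-5: ill-formed.
(f) sonority 1-5-8: well-formed.
(g) sonority 5-5: well-formed.
(h) sonority 3-8-3: ill-formed.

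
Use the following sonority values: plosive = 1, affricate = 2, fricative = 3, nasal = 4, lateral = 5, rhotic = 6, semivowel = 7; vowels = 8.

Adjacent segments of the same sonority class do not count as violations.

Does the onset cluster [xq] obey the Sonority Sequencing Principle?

/x/ — fricative, sonority 3.
/q/ — plosive, sonority 1.
The profile is 3-1. Between /x/ (3) and /q/ (1) sonority does not rise, so the cluster violates the SSP.

no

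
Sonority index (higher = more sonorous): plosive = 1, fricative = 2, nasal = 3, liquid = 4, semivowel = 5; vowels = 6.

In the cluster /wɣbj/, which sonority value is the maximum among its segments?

/w/ is a semivowel (sonority 5).
/ɣ/ is a fricative (sonority 2).
/b/ is a plosive (sonority 1).
/j/ is a semivowel (sonority 5).
The maximum is 5.

5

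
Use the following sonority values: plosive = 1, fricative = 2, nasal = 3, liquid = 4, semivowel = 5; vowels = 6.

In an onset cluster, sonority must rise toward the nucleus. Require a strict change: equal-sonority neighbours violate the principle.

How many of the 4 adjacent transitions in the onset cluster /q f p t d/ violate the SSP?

/q/: plosive = 1.
/f/: fricative = 2.
/p/: plosive = 1.
/t/: plosive = 1.
/d/: plosive = 1.
/q/→/f/: 1→2 (rises) — ok.
/f/→/p/: 2→1 (does not rise) — violation.
/p/→/t/: 1→1 (plateau) — violation.
/t/→/d/: 1→1 (plateau) — violation.

3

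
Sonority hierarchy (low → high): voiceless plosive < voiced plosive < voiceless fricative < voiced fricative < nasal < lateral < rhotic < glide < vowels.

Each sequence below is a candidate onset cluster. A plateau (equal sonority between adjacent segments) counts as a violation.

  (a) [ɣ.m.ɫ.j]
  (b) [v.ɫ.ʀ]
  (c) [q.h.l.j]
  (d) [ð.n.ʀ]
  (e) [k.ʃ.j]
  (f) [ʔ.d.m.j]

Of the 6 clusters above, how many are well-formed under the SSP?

6

(a) [ɣ.m.ɫ.j]: profile 4-5-6-8 — obeys.
(b) [v.ɫ.ʀ]: profile 4-6-7 — obeys.
(c) [q.h.l.j]: profile 1-3-6-8 — obeys.
(d) [ð.n.ʀ]: profile 4-5-7 — obeys.
(e) [k.ʃ.j]: profile 1-3-8 — obeys.
(f) [ʔ.d.m.j]: profile 1-2-5-8 — obeys.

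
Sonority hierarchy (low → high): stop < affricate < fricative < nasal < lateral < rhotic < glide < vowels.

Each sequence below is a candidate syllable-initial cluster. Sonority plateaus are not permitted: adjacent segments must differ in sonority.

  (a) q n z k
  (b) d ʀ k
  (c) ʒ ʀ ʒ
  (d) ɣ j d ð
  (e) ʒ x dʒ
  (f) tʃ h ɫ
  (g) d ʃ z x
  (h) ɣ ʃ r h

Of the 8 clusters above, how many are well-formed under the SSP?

(a) q n z k: profile 1-4-3-1 — violates.
(b) d ʀ k: profile 1-6-1 — violates.
(c) ʒ ʀ ʒ: profile 3-6-3 — violates.
(d) ɣ j d ð: profile 3-7-1-3 — violates.
(e) ʒ x dʒ: profile 3-3-2 — violates.
(f) tʃ h ɫ: profile 2-3-5 — obeys.
(g) d ʃ z x: profile 1-3-3-3 — violates.
(h) ɣ ʃ r h: profile 3-3-6-3 — violates.

1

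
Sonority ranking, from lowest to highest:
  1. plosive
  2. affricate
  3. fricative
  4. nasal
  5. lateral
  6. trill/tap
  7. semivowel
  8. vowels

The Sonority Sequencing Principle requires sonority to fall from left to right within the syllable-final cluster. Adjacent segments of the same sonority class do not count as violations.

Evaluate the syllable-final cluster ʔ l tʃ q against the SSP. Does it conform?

no

/ʔ/: plosive = 1.
/l/: lateral = 5.
/tʃ/: affricate = 2.
/q/: plosive = 1.
The profile is 1-5-2-1. Between /ʔ/ (1) and /l/ (5) sonority does not fall, so the cluster violates the SSP.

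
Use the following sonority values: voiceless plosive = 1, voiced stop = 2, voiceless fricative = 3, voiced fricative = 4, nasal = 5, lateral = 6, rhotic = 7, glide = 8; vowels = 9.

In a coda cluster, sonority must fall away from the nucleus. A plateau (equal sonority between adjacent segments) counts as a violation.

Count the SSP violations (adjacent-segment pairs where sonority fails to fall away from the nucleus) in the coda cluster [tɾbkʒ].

/t/ is a voiceless plosive (sonority 1).
/ɾ/ is a rhotic (sonority 7).
/b/ is a voiced stop (sonority 2).
/k/ is a voiceless plosive (sonority 1).
/ʒ/ is a voiced fricative (sonority 4).
/t/→/ɾ/: 1→7 (does not fall) — violation.
/ɾ/→/b/: 7→2 (falls) — ok.
/b/→/k/: 2→1 (falls) — ok.
/k/→/ʒ/: 1→4 (does not fall) — violation.

2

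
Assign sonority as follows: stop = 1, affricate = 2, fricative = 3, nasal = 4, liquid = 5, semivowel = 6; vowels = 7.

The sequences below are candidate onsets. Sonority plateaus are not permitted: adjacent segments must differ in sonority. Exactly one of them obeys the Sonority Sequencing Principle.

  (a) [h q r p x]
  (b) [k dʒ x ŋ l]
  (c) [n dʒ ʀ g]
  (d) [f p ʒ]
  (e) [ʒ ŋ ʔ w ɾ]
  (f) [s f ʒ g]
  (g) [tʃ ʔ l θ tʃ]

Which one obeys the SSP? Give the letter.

b

(a) [h q r p x]: profile 3-1-5-1-3 — violates.
(b) [k dʒ x ŋ l]: profile 1-2-3-4-5 — obeys.
(c) [n dʒ ʀ g]: profile 4-2-5-1 — violates.
(d) [f p ʒ]: profile 3-1-3 — violates.
(e) [ʒ ŋ ʔ w ɾ]: profile 3-4-1-6-5 — violates.
(f) [s f ʒ g]: profile 3-3-3-1 — violates.
(g) [tʃ ʔ l θ tʃ]: profile 2-1-5-3-2 — violates.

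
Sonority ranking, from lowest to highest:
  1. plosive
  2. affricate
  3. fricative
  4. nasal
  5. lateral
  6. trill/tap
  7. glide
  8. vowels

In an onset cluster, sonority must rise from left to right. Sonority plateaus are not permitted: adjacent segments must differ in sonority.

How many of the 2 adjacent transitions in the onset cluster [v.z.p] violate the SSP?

/v/: fricative = 3.
/z/: fricative = 3.
/p/: plosive = 1.
/v/→/z/: 3→3 (plateau) — violation.
/z/→/p/: 3→1 (does not rise) — violation.

2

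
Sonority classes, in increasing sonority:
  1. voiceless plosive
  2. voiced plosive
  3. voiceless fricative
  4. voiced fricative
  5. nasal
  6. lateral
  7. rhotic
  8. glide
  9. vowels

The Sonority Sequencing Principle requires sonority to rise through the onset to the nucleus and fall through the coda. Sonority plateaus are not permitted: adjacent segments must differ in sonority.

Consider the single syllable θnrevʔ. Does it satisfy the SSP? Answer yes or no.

Onset: /θ/ is a voiceless fricative (sonority 3), /n/ is a nasal (sonority 5), /r/ is a rhotic (sonority 7); then the nucleus /e/ (sonority 9).
Onset profile 3-5-7-9 — rises to the nucleus.
Coda: /v/ is a voiced fricative (sonority 4), /ʔ/ is a voiceless plosive (sonority 1).
Coda profile 9-4-1 — falls from the nucleus.

yes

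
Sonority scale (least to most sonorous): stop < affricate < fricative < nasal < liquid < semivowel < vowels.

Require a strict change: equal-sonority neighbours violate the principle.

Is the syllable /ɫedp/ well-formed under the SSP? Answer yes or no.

no

Onset: /ɫ/ is a liquid (sonority 5); then the nucleus /e/ (sonority 7).
Onset profile 5-7 — rises to the nucleus.
Coda: /d/ is a stop (sonority 1), /p/ is a stop (sonority 1).
Coda profile 7-1-1 — does not strictly fall throughout.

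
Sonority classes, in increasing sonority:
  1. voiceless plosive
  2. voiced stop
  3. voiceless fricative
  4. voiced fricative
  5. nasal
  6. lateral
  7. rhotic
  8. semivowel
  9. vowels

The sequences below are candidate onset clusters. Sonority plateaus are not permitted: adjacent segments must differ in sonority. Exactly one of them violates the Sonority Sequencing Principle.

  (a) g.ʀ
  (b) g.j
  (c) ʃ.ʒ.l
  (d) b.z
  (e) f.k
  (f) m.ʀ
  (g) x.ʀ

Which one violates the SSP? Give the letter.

(a) sonority 2-7: well-formed.
(b) sonority 2-8: well-formed.
(c) sonority 3-4-6: well-formed.
(d) sonority 2-4: well-formed.
(e) sonority 3-1: ill-formed.
(f) sonority 5-7: well-formed.
(g) sonority 3-7: well-formed.

e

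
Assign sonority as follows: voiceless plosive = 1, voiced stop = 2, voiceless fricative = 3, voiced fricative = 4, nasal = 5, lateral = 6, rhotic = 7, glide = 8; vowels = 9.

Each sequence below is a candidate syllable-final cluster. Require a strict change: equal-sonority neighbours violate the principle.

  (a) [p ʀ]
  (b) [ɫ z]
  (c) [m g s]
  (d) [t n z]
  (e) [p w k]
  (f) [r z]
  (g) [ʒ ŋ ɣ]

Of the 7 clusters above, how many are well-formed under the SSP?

2

(a) sonority 1-7: ill-formed.
(b) sonority 6-4: well-formed.
(c) sonority 5-2-3: ill-formed.
(d) sonority 1-5-4: ill-formed.
(e) sonority 1-8-1: ill-formed.
(f) sonority 7-4: well-formed.
(g) sonority 4-5-4: ill-formed.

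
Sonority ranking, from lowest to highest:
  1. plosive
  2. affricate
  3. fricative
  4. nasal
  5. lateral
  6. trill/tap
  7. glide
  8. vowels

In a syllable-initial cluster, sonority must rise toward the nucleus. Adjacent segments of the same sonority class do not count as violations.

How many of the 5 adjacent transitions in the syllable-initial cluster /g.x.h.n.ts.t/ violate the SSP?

/g/ — plosive, sonority 1.
/x/ — fricative, sonority 3.
/h/ — fricative, sonority 3.
/n/ — nasal, sonority 4.
/ts/ — affricate, sonority 2.
/t/ — plosive, sonority 1.
/g/→/x/: 1→3 (rises) — ok.
/x/→/h/: 3→3 (plateau, allowed) — ok.
/h/→/n/: 3→4 (rises) — ok.
/n/→/ts/: 4→2 (does not rise) — violation.
/ts/→/t/: 2→1 (does not rise) — violation.

2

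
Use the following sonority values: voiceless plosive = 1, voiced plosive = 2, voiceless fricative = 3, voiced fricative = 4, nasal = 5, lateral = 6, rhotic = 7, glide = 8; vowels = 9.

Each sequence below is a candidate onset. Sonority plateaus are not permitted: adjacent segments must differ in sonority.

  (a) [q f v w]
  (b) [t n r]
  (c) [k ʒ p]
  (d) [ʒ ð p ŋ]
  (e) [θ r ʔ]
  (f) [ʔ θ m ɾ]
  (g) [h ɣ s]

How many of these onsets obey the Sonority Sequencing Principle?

(a) [q f v w]: profile 1-3-4-8 — obeys.
(b) [t n r]: profile 1-5-7 — obeys.
(c) [k ʒ p]: profile 1-4-1 — violates.
(d) [ʒ ð p ŋ]: profile 4-4-1-5 — violates.
(e) [θ r ʔ]: profile 3-7-1 — violates.
(f) [ʔ θ m ɾ]: profile 1-3-5-7 — obeys.
(g) [h ɣ s]: profile 3-4-3 — violates.

3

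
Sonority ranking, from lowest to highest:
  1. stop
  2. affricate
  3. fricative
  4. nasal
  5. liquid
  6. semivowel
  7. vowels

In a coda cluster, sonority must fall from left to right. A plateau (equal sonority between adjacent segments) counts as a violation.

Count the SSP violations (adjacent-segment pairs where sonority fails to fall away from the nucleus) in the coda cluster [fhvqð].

3

/f/ — fricative, sonority 3.
/h/ — fricative, sonority 3.
/v/ — fricative, sonority 3.
/q/ — stop, sonority 1.
/ð/ — fricative, sonority 3.
/f/→/h/: 3→3 (plateau) — violation.
/h/→/v/: 3→3 (plateau) — violation.
/v/→/q/: 3→1 (falls) — ok.
/q/→/ð/: 1→3 (does not fall) — violation.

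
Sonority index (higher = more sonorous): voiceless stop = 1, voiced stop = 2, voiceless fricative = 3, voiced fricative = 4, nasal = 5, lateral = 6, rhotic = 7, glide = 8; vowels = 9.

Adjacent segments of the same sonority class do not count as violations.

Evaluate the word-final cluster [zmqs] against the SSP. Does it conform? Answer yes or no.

no

/z/: voiced fricative = 4.
/m/: nasal = 5.
/q/: voiceless stop = 1.
/s/: voiceless fricative = 3.
The profile is 4-5-1-3. Between /z/ (4) and /m/ (5) sonority does not fall, so the cluster violates the SSP.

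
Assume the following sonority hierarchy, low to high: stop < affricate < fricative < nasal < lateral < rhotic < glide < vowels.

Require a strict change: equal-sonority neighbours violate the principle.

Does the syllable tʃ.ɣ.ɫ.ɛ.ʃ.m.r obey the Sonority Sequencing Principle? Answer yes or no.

no

Onset: /tʃ/ is an affricate (sonority 2), /ɣ/ is a fricative (sonority 3), /ɫ/ is a lateral (sonority 5); then the nucleus /ɛ/ (sonority 8).
Onset profile 2-3-5-8 — rises to the nucleus.
Coda: /ʃ/ is a fricative (sonority 3), /m/ is a nasal (sonority 4), /r/ is a rhotic (sonority 6).
Coda profile 8-3-4-6 — does not strictly fall throughout.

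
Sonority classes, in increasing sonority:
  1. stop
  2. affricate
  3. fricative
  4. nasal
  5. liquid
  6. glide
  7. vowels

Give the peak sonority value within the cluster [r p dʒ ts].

5

/r/ — liquid, sonority 5.
/p/ — stop, sonority 1.
/dʒ/ — affricate, sonority 2.
/ts/ — affricate, sonority 2.
The maximum is 5.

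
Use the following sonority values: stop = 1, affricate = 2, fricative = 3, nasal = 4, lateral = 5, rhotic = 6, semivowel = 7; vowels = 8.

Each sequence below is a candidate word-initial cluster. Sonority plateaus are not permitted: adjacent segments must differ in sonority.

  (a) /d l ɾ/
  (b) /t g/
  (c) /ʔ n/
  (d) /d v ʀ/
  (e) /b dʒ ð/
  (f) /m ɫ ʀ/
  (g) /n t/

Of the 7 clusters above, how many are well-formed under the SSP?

(a) sonority 1-5-6: well-formed.
(b) sonority 1-1: ill-formed.
(c) sonority 1-4: well-formed.
(d) sonority 1-3-6: well-formed.
(e) sonority 1-2-3: well-formed.
(f) sonority 4-5-6: well-formed.
(g) sonority 4-1: ill-formed.

5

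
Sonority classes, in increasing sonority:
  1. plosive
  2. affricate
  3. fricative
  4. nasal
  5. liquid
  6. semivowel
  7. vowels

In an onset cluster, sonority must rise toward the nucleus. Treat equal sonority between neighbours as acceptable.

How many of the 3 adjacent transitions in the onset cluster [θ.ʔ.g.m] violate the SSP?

/θ/ is a fricative (sonority 3).
/ʔ/ is a plosive (sonority 1).
/g/ is a plosive (sonority 1).
/m/ is a nasal (sonority 4).
/θ/→/ʔ/: 3→1 (does not rise) — violation.
/ʔ/→/g/: 1→1 (plateau, allowed) — ok.
/g/→/m/: 1→4 (rises) — ok.

1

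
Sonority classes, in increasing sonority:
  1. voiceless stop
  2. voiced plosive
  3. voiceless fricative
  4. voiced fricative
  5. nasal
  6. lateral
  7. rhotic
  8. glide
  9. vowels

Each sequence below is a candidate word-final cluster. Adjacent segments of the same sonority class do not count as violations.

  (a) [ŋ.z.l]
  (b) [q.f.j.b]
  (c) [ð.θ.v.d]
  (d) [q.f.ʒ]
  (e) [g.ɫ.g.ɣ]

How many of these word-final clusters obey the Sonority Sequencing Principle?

(a) [ŋ.z.l]: profile 5-4-6 — violates.
(b) [q.f.j.b]: profile 1-3-8-2 — violates.
(c) [ð.θ.v.d]: profile 4-3-4-2 — violates.
(d) [q.f.ʒ]: profile 1-3-4 — violates.
(e) [g.ɫ.g.ɣ]: profile 2-6-2-4 — violates.

0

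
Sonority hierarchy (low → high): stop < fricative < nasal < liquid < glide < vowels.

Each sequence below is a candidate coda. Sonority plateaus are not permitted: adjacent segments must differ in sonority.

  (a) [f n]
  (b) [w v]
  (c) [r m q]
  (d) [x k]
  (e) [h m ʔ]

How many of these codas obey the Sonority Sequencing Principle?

(a) sonority 2-3: ill-formed.
(b) sonority 5-2: well-formed.
(c) sonority 4-3-1: well-formed.
(d) sonority 2-1: well-formed.
(e) sonority 2-3-1: ill-formed.

3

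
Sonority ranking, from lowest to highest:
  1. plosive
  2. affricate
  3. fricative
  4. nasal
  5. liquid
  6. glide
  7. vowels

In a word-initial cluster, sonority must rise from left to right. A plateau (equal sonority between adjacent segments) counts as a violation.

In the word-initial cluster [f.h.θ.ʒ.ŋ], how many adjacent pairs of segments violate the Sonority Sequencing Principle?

3

/f/ — fricative, sonority 3.
/h/ — fricative, sonority 3.
/θ/ — fricative, sonority 3.
/ʒ/ — fricative, sonority 3.
/ŋ/ — nasal, sonority 4.
/f/→/h/: 3→3 (plateau) — violation.
/h/→/θ/: 3→3 (plateau) — violation.
/θ/→/ʒ/: 3→3 (plateau) — violation.
/ʒ/→/ŋ/: 3→4 (rises) — ok.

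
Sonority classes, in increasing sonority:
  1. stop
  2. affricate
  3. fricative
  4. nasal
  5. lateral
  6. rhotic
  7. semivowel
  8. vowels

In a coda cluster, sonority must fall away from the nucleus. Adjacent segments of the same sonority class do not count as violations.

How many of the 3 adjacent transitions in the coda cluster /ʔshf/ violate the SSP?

/ʔ/: stop = 1.
/s/: fricative = 3.
/h/: fricative = 3.
/f/: fricative = 3.
/ʔ/→/s/: 1→3 (does not fall) — violation.
/s/→/h/: 3→3 (plateau, allowed) — ok.
/h/→/f/: 3→3 (plateau, allowed) — ok.

1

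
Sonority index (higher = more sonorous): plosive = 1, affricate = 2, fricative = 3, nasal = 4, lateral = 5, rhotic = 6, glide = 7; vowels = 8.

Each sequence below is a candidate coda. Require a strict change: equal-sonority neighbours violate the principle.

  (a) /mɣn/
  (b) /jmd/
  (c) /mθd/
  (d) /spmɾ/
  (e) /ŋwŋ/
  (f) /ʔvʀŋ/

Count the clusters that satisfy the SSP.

2

(a) /mɣn/: profile 4-3-4 — violates.
(b) /jmd/: profile 7-4-1 — obeys.
(c) /mθd/: profile 4-3-1 — obeys.
(d) /spmɾ/: profile 3-1-4-6 — violates.
(e) /ŋwŋ/: profile 4-7-4 — violates.
(f) /ʔvʀŋ/: profile 1-3-6-4 — violates.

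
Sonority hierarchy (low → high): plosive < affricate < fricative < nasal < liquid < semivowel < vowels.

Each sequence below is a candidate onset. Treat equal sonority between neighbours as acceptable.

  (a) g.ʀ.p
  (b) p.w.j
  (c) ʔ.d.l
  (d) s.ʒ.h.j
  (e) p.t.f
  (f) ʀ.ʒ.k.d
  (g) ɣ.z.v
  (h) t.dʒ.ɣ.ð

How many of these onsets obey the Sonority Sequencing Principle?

(a) sonority 1-5-1: ill-formed.
(b) sonority 1-6-6: well-formed.
(c) sonority 1-1-5: well-formed.
(d) sonority 3-3-3-6: well-formed.
(e) sonority 1-1-3: well-formed.
(f) sonority 5-3-1-1: ill-formed.
(g) sonority 3-3-3: well-formed.
(h) sonority 1-2-3-3: well-formed.

6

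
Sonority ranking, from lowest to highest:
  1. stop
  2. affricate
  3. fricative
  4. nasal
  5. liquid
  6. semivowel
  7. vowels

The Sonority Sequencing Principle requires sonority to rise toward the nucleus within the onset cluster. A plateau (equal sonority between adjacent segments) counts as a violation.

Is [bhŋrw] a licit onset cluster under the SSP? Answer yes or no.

/b/ is a stop (sonority 1).
/h/ is a fricative (sonority 3).
/ŋ/ is a nasal (sonority 4).
/r/ is a liquid (sonority 5).
/w/ is a semivowel (sonority 6).
The profile 1-3-4-5-6 strictly rises, so the onset cluster satisfies the SSP.

yes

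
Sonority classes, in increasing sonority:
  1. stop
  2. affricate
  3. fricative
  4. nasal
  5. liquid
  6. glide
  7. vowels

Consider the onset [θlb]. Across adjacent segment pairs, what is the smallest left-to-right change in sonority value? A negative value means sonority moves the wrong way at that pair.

-4

/θ/: fricative = 3.
/l/: liquid = 5.
/b/: stop = 1.
/θ/→/l/: change +2.
/l/→/b/: change -4.
Minimum = -4.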